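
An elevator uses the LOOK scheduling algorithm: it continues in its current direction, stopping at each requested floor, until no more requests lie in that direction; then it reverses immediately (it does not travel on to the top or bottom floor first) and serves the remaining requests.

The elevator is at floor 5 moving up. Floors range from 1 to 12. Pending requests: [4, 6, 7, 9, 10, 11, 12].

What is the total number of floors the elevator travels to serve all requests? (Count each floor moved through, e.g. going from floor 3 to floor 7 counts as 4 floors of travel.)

Start at floor 5 moving up, LOOK stop order: [6, 7, 9, 10, 11, 12, 4]
  5 → 6: |6-5| = 1, total = 1
  6 → 7: |7-6| = 1, total = 2
  7 → 9: |9-7| = 2, total = 4
  9 → 10: |10-9| = 1, total = 5
  10 → 11: |11-10| = 1, total = 6
  11 → 12: |12-11| = 1, total = 7
  12 → 4: |4-12| = 8, total = 15

Answer: 15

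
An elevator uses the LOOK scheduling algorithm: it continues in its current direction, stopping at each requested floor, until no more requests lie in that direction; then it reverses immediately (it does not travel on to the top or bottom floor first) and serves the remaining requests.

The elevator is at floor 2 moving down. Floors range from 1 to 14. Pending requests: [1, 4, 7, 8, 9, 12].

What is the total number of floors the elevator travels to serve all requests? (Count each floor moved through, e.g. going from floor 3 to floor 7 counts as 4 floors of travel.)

Start at floor 2 moving down, LOOK stop order: [1, 4, 7, 8, 9, 12]
  2 → 1: |1-2| = 1, total = 1
  1 → 4: |4-1| = 3, total = 4
  4 → 7: |7-4| = 3, total = 7
  7 → 8: |8-7| = 1, total = 8
  8 → 9: |9-8| = 1, total = 9
  9 → 12: |12-9| = 3, total = 12

Answer: 12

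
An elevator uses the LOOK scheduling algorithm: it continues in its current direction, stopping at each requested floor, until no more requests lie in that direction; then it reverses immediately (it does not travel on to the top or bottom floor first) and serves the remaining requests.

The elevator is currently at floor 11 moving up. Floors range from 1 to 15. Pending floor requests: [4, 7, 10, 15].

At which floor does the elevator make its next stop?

Current floor: 11, direction: up
Requests above: [15]
Requests below: [4, 7, 10]
Moving up and requests lie above → nearest above is min([15]) = 15

Answer: 15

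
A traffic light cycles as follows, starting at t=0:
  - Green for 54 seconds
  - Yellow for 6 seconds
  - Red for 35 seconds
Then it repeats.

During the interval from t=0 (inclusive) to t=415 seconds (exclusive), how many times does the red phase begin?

Cycle = 54+6+35 = 95s
red phase starts at t = k*95 + 60 for k=0,1,2,...
Need k*95+60 < 415 → k < 3.737
k ∈ {0, ..., 3} → 4 starts

Answer: 4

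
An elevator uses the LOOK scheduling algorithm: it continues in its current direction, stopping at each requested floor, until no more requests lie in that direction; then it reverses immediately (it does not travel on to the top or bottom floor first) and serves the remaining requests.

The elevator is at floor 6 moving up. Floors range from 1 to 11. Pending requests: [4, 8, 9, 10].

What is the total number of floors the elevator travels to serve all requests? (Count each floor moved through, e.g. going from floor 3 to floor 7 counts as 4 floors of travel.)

Answer: 10

Derivation:
Start at floor 6 moving up, LOOK stop order: [8, 9, 10, 4]
  6 → 8: |8-6| = 2, total = 2
  8 → 9: |9-8| = 1, total = 3
  9 → 10: |10-9| = 1, total = 4
  10 → 4: |4-10| = 6, total = 10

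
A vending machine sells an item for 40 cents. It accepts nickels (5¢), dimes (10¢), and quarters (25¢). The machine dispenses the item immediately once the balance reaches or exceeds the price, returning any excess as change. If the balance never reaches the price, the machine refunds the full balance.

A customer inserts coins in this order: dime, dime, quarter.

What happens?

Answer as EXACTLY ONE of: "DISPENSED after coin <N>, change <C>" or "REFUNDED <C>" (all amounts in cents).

Answer: DISPENSED after coin 3, change 5

Derivation:
Price: 40¢
Coin 1 (dime, 10¢): balance = 10¢
Coin 2 (dime, 10¢): balance = 20¢
Coin 3 (quarter, 25¢): balance = 45¢
  → balance >= price → DISPENSE, change = 45 - 40 = 5¢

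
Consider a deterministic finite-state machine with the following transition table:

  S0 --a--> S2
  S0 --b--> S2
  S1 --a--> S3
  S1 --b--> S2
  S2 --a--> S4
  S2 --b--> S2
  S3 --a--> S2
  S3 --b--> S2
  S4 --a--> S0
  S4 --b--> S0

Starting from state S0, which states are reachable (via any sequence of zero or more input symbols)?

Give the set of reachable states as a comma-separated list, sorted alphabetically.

Answer: S0, S2, S4

Derivation:
BFS from S0:
  visit S0: S0--a-->S2 (new), S0--b-->S2 (seen)
  visit S2: S2--a-->S4 (new), S2--b-->S2 (seen)
  visit S4: S4--a-->S0 (seen), S4--b-->S0 (seen)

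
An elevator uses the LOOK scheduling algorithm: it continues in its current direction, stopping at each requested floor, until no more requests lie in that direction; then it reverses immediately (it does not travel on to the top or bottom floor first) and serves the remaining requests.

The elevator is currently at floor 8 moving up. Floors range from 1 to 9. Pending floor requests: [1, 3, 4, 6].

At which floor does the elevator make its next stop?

Current floor: 8, direction: up
Requests above: []
Requests below: [1, 3, 4, 6]
Moving up but no requests above → reverse; nearest below is max([1, 3, 4, 6]) = 6

Answer: 6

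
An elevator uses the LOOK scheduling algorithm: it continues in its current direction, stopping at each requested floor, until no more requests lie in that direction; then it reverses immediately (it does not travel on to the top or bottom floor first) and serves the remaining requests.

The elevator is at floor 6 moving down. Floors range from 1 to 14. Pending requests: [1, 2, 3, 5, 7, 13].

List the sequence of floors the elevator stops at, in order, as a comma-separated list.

Answer: 5, 3, 2, 1, 7, 13

Derivation:
Current: 6, moving DOWN
Serve below first (descending): [5, 3, 2, 1]
Then reverse, serve above (ascending): [7, 13]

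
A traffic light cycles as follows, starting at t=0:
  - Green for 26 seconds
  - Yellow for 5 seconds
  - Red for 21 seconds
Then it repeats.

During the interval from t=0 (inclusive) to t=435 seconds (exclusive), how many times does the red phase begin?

Cycle = 26+5+21 = 52s
red phase starts at t = k*52 + 31 for k=0,1,2,...
Need k*52+31 < 435 → k < 7.769
k ∈ {0, ..., 7} → 8 starts

Answer: 8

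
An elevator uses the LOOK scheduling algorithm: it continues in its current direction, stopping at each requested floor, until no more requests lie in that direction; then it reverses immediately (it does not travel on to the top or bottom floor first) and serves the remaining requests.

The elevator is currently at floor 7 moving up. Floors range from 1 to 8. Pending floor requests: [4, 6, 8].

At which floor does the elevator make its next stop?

Current floor: 7, direction: up
Requests above: [8]
Requests below: [4, 6]
Moving up and requests lie above → nearest above is min([8]) = 8

Answer: 8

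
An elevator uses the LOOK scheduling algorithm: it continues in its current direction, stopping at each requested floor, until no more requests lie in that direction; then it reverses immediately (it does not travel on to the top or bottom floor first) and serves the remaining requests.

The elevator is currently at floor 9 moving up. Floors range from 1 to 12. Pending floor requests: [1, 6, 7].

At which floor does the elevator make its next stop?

Answer: 7

Derivation:
Current floor: 9, direction: up
Requests above: []
Requests below: [1, 6, 7]
Moving up but no requests above → reverse; nearest below is max([1, 6, 7]) = 7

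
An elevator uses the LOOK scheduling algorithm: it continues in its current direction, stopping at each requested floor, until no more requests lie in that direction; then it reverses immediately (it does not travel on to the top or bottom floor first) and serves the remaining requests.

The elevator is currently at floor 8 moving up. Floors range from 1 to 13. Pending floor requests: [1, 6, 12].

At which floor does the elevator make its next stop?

Current floor: 8, direction: up
Requests above: [12]
Requests below: [1, 6]
Moving up and requests lie above → nearest above is min([12]) = 12

Answer: 12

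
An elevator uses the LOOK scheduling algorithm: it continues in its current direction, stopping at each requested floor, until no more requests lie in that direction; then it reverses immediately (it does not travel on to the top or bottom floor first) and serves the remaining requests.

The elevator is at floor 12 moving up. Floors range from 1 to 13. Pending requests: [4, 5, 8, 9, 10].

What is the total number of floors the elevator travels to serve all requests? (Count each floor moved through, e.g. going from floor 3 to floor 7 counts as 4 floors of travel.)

Answer: 8

Derivation:
Start at floor 12 moving up, LOOK stop order: [10, 9, 8, 5, 4]
  12 → 10: |10-12| = 2, total = 2
  10 → 9: |9-10| = 1, total = 3
  9 → 8: |8-9| = 1, total = 4
  8 → 5: |5-8| = 3, total = 7
  5 → 4: |4-5| = 1, total = 8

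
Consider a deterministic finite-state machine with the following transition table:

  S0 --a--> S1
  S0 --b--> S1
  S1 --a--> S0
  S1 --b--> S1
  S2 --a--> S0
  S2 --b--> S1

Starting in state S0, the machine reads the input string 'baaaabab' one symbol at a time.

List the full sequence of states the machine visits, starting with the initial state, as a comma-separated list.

Start: S0
  read 'b': S0 --b--> S1
  read 'a': S1 --a--> S0
  read 'a': S0 --a--> S1
  read 'a': S1 --a--> S0
  read 'a': S0 --a--> S1
  read 'b': S1 --b--> S1
  read 'a': S1 --a--> S0
  read 'b': S0 --b--> S1

Answer: S0, S1, S0, S1, S0, S1, S1, S0, S1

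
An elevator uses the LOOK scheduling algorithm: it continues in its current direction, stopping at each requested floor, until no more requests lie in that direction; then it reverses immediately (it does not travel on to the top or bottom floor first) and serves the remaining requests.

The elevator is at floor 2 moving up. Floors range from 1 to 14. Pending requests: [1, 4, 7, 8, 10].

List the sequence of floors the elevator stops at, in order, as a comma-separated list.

Answer: 4, 7, 8, 10, 1

Derivation:
Current: 2, moving UP
Serve above first (ascending): [4, 7, 8, 10]
Then reverse, serve below (descending): [1]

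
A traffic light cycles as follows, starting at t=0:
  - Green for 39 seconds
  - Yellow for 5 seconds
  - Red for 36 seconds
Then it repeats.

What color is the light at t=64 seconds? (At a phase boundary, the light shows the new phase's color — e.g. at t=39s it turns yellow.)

Answer: red

Derivation:
Cycle length = 39 + 5 + 36 = 80s
t = 64, phase_t = 64 mod 80 = 64
64 >= 44 → RED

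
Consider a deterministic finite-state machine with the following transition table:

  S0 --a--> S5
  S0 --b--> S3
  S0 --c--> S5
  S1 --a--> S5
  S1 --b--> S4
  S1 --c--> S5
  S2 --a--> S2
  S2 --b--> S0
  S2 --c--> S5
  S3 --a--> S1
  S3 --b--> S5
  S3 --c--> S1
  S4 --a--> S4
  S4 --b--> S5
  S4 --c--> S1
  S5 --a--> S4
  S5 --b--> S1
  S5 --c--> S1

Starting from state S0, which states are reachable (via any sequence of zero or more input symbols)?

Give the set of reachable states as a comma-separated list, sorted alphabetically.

BFS from S0:
  visit S0: S0--a-->S5 (new), S0--b-->S3 (new), S0--c-->S5 (seen)
  visit S5: S5--a-->S4 (new), S5--b-->S1 (new), S5--c-->S1 (seen)
  visit S3: S3--a-->S1 (seen), S3--b-->S5 (seen), S3--c-->S1 (seen)
  visit S4: S4--a-->S4 (seen), S4--b-->S5 (seen), S4--c-->S1 (seen)
  visit S1: S1--a-->S5 (seen), S1--b-->S4 (seen), S1--c-->S5 (seen)

Answer: S0, S1, S3, S4, S5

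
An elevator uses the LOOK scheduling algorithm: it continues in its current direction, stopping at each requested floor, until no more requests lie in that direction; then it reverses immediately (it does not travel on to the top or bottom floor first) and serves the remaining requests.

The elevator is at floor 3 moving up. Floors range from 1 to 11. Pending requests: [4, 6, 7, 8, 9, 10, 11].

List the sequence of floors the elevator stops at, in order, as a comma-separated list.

Answer: 4, 6, 7, 8, 9, 10, 11

Derivation:
Current: 3, moving UP
Serve above first (ascending): [4, 6, 7, 8, 9, 10, 11]
Then reverse, serve below (descending): []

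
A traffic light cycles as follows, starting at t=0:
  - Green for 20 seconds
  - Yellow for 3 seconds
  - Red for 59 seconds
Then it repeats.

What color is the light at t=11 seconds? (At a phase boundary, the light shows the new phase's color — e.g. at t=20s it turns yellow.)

Cycle length = 20 + 3 + 59 = 82s
t = 11, phase_t = 11 mod 82 = 11
11 < 20 (green end) → GREEN

Answer: green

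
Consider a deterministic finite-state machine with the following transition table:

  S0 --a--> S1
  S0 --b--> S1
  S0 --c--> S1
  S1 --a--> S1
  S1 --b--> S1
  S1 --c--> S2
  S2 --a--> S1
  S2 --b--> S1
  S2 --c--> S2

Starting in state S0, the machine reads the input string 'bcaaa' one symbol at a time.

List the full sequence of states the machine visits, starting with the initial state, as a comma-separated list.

Answer: S0, S1, S2, S1, S1, S1

Derivation:
Start: S0
  read 'b': S0 --b--> S1
  read 'c': S1 --c--> S2
  read 'a': S2 --a--> S1
  read 'a': S1 --a--> S1
  read 'a': S1 --a--> S1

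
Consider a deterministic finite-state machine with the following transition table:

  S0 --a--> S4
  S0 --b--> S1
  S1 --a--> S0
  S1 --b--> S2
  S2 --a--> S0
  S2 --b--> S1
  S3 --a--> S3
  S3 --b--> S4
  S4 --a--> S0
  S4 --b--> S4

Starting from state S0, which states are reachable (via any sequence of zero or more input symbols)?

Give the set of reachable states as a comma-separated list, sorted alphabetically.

BFS from S0:
  visit S0: S0--a-->S4 (new), S0--b-->S1 (new)
  visit S4: S4--a-->S0 (seen), S4--b-->S4 (seen)
  visit S1: S1--a-->S0 (seen), S1--b-->S2 (new)
  visit S2: S2--a-->S0 (seen), S2--b-->S1 (seen)

Answer: S0, S1, S2, S4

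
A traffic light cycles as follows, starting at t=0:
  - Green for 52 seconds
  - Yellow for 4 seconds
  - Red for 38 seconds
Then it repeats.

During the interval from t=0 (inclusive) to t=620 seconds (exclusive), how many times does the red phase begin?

Answer: 6

Derivation:
Cycle = 52+4+38 = 94s
red phase starts at t = k*94 + 56 for k=0,1,2,...
Need k*94+56 < 620 → k < 6.000
k ∈ {0, ..., 5} → 6 starts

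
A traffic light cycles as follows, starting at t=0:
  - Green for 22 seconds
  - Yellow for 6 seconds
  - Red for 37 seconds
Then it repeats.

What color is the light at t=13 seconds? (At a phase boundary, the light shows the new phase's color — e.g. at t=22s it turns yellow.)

Cycle length = 22 + 6 + 37 = 65s
t = 13, phase_t = 13 mod 65 = 13
13 < 22 (green end) → GREEN

Answer: green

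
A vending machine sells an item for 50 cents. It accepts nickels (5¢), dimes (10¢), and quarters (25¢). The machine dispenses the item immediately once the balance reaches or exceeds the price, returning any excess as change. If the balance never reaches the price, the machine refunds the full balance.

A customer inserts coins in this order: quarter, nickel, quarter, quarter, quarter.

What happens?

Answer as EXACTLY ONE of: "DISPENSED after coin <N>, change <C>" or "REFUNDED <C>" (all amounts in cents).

Price: 50¢
Coin 1 (quarter, 25¢): balance = 25¢
Coin 2 (nickel, 5¢): balance = 30¢
Coin 3 (quarter, 25¢): balance = 55¢
  → balance >= price → DISPENSE, change = 55 - 50 = 5¢

Answer: DISPENSED after coin 3, change 5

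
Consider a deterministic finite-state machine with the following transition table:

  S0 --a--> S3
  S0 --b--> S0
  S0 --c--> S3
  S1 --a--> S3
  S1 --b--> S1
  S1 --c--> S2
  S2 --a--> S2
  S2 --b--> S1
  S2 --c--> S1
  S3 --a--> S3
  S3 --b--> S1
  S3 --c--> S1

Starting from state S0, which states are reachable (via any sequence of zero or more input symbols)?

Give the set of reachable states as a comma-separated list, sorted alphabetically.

BFS from S0:
  visit S0: S0--a-->S3 (new), S0--b-->S0 (seen), S0--c-->S3 (seen)
  visit S3: S3--a-->S3 (seen), S3--b-->S1 (new), S3--c-->S1 (seen)
  visit S1: S1--a-->S3 (seen), S1--b-->S1 (seen), S1--c-->S2 (new)
  visit S2: S2--a-->S2 (seen), S2--b-->S1 (seen), S2--c-->S1 (seen)

Answer: S0, S1, S2, S3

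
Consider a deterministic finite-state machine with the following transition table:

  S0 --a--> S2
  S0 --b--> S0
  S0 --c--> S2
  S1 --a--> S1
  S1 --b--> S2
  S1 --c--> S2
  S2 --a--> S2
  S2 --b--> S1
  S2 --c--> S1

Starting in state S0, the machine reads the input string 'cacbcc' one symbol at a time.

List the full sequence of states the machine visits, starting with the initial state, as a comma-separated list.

Start: S0
  read 'c': S0 --c--> S2
  read 'a': S2 --a--> S2
  read 'c': S2 --c--> S1
  read 'b': S1 --b--> S2
  read 'c': S2 --c--> S1
  read 'c': S1 --c--> S2

Answer: S0, S2, S2, S1, S2, S1, S2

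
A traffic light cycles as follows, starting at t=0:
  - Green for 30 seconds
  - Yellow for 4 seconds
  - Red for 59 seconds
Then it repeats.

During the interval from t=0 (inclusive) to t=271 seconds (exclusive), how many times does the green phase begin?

Answer: 3

Derivation:
Cycle = 30+4+59 = 93s
green phase starts at t = k*93 + 0 for k=0,1,2,...
Need k*93+0 < 271 → k < 2.914
k ∈ {0, ..., 2} → 3 starts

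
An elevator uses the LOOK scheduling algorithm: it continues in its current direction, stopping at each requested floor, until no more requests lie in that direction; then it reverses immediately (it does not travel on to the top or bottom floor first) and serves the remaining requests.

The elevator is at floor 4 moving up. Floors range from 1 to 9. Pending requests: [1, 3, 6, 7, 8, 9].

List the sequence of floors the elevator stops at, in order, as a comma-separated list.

Answer: 6, 7, 8, 9, 3, 1

Derivation:
Current: 4, moving UP
Serve above first (ascending): [6, 7, 8, 9]
Then reverse, serve below (descending): [3, 1]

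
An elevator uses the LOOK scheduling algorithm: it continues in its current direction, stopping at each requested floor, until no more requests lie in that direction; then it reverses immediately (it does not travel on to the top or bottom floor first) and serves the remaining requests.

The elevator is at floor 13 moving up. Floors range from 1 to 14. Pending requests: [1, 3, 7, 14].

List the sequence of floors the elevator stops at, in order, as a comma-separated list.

Current: 13, moving UP
Serve above first (ascending): [14]
Then reverse, serve below (descending): [7, 3, 1]

Answer: 14, 7, 3, 1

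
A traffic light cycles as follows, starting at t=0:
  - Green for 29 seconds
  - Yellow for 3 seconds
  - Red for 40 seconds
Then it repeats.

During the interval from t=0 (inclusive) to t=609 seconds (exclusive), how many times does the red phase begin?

Answer: 9

Derivation:
Cycle = 29+3+40 = 72s
red phase starts at t = k*72 + 32 for k=0,1,2,...
Need k*72+32 < 609 → k < 8.014
k ∈ {0, ..., 8} → 9 starts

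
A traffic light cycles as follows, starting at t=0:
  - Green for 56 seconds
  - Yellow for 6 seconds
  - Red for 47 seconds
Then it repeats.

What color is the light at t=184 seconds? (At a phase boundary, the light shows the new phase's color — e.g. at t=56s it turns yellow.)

Answer: red

Derivation:
Cycle length = 56 + 6 + 47 = 109s
t = 184, phase_t = 184 mod 109 = 75
75 >= 62 → RED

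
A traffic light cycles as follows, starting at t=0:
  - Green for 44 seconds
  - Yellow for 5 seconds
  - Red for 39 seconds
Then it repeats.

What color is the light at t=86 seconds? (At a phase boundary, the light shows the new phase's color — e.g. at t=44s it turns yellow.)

Cycle length = 44 + 5 + 39 = 88s
t = 86, phase_t = 86 mod 88 = 86
86 >= 49 → RED

Answer: red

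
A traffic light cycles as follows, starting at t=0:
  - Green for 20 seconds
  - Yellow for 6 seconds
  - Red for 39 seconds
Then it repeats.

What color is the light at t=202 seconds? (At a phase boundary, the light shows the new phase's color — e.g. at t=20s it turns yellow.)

Cycle length = 20 + 6 + 39 = 65s
t = 202, phase_t = 202 mod 65 = 7
7 < 20 (green end) → GREEN

Answer: green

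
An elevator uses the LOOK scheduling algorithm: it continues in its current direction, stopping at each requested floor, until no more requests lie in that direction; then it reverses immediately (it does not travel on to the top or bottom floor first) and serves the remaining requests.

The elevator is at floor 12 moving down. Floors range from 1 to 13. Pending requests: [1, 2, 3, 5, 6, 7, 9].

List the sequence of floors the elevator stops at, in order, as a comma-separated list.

Answer: 9, 7, 6, 5, 3, 2, 1

Derivation:
Current: 12, moving DOWN
Serve below first (descending): [9, 7, 6, 5, 3, 2, 1]
Then reverse, serve above (ascending): []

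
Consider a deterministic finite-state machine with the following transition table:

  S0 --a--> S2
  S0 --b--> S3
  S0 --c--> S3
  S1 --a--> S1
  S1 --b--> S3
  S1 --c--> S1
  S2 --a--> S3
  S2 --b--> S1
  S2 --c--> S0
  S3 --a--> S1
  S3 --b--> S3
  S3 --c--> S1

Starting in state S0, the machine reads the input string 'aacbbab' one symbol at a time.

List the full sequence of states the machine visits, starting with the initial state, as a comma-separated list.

Answer: S0, S2, S3, S1, S3, S3, S1, S3

Derivation:
Start: S0
  read 'a': S0 --a--> S2
  read 'a': S2 --a--> S3
  read 'c': S3 --c--> S1
  read 'b': S1 --b--> S3
  read 'b': S3 --b--> S3
  read 'a': S3 --a--> S1
  read 'b': S1 --b--> S3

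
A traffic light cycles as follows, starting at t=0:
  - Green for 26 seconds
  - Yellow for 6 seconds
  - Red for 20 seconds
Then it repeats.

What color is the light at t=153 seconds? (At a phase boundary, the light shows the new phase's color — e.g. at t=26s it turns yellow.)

Answer: red

Derivation:
Cycle length = 26 + 6 + 20 = 52s
t = 153, phase_t = 153 mod 52 = 49
49 >= 32 → RED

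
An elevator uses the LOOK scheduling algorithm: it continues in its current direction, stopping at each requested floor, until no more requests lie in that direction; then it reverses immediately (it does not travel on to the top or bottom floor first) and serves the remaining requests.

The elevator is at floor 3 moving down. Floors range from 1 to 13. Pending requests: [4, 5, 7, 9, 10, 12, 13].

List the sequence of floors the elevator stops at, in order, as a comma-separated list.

Answer: 4, 5, 7, 9, 10, 12, 13

Derivation:
Current: 3, moving DOWN
Serve below first (descending): []
Then reverse, serve above (ascending): [4, 5, 7, 9, 10, 12, 13]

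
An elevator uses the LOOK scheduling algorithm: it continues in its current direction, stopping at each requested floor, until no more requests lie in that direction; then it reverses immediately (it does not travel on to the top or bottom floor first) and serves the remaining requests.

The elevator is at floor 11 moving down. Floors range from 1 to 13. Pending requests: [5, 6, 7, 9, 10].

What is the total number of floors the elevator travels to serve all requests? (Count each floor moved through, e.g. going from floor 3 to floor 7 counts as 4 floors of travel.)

Answer: 6

Derivation:
Start at floor 11 moving down, LOOK stop order: [10, 9, 7, 6, 5]
  11 → 10: |10-11| = 1, total = 1
  10 → 9: |9-10| = 1, total = 2
  9 → 7: |7-9| = 2, total = 4
  7 → 6: |6-7| = 1, total = 5
  6 → 5: |5-6| = 1, total = 6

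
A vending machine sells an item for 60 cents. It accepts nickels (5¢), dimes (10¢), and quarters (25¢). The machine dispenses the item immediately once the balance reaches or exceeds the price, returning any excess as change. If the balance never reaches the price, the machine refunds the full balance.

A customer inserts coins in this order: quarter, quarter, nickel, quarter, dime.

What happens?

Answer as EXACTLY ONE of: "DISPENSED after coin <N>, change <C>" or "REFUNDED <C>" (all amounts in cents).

Answer: DISPENSED after coin 4, change 20

Derivation:
Price: 60¢
Coin 1 (quarter, 25¢): balance = 25¢
Coin 2 (quarter, 25¢): balance = 50¢
Coin 3 (nickel, 5¢): balance = 55¢
Coin 4 (quarter, 25¢): balance = 80¢
  → balance >= price → DISPENSE, change = 80 - 60 = 20¢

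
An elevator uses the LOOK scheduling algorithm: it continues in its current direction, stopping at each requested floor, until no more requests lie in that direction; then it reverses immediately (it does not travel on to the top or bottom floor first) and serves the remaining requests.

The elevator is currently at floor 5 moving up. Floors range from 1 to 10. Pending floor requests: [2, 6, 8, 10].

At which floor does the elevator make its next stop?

Current floor: 5, direction: up
Requests above: [6, 8, 10]
Requests below: [2]
Moving up and requests lie above → nearest above is min([6, 8, 10]) = 6

Answer: 6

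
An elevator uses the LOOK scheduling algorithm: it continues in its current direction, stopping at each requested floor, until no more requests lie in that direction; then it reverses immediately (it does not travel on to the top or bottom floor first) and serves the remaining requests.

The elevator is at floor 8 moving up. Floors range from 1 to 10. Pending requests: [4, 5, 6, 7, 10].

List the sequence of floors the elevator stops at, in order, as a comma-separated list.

Answer: 10, 7, 6, 5, 4

Derivation:
Current: 8, moving UP
Serve above first (ascending): [10]
Then reverse, serve below (descending): [7, 6, 5, 4]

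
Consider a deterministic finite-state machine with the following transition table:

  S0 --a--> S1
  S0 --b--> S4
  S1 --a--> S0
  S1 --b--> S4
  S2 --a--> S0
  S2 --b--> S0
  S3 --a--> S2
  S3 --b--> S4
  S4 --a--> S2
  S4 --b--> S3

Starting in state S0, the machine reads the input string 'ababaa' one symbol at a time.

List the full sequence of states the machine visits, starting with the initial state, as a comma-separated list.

Start: S0
  read 'a': S0 --a--> S1
  read 'b': S1 --b--> S4
  read 'a': S4 --a--> S2
  read 'b': S2 --b--> S0
  read 'a': S0 --a--> S1
  read 'a': S1 --a--> S0

Answer: S0, S1, S4, S2, S0, S1, S0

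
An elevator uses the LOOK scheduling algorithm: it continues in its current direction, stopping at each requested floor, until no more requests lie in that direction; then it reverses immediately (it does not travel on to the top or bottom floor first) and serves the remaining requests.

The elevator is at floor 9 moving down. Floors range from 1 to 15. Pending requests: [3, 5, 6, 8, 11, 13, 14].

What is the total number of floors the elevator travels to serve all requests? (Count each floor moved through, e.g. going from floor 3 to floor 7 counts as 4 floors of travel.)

Start at floor 9 moving down, LOOK stop order: [8, 6, 5, 3, 11, 13, 14]
  9 → 8: |8-9| = 1, total = 1
  8 → 6: |6-8| = 2, total = 3
  6 → 5: |5-6| = 1, total = 4
  5 → 3: |3-5| = 2, total = 6
  3 → 11: |11-3| = 8, total = 14
  11 → 13: |13-11| = 2, total = 16
  13 → 14: |14-13| = 1, total = 17

Answer: 17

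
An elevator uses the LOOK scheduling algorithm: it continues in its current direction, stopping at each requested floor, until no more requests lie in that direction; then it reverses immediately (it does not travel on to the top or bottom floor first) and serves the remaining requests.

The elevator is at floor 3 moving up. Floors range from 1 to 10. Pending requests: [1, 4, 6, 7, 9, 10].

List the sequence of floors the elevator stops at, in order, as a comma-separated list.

Current: 3, moving UP
Serve above first (ascending): [4, 6, 7, 9, 10]
Then reverse, serve below (descending): [1]

Answer: 4, 6, 7, 9, 10, 1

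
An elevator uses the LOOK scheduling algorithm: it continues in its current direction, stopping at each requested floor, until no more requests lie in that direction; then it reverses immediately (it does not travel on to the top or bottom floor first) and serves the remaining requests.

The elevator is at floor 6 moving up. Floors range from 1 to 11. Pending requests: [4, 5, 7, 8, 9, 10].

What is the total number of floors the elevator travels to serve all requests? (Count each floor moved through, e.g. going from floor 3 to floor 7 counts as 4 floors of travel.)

Answer: 10

Derivation:
Start at floor 6 moving up, LOOK stop order: [7, 8, 9, 10, 5, 4]
  6 → 7: |7-6| = 1, total = 1
  7 → 8: |8-7| = 1, total = 2
  8 → 9: |9-8| = 1, total = 3
  9 → 10: |10-9| = 1, total = 4
  10 → 5: |5-10| = 5, total = 9
  5 → 4: |4-5| = 1, total = 10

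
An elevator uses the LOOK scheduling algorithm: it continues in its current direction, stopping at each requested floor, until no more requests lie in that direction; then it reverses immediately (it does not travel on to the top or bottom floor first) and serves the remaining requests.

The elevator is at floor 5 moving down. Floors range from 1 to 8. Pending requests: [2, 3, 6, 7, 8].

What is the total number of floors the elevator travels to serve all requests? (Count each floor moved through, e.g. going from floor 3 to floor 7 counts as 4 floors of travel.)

Answer: 9

Derivation:
Start at floor 5 moving down, LOOK stop order: [3, 2, 6, 7, 8]
  5 → 3: |3-5| = 2, total = 2
  3 → 2: |2-3| = 1, total = 3
  2 → 6: |6-2| = 4, total = 7
  6 → 7: |7-6| = 1, total = 8
  7 → 8: |8-7| = 1, total = 9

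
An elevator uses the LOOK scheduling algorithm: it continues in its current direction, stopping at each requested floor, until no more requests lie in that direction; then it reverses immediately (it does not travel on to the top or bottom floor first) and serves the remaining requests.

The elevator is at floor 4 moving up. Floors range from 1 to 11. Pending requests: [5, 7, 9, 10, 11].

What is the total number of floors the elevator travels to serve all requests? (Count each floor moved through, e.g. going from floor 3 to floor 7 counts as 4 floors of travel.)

Start at floor 4 moving up, LOOK stop order: [5, 7, 9, 10, 11]
  4 → 5: |5-4| = 1, total = 1
  5 → 7: |7-5| = 2, total = 3
  7 → 9: |9-7| = 2, total = 5
  9 → 10: |10-9| = 1, total = 6
  10 → 11: |11-10| = 1, total = 7

Answer: 7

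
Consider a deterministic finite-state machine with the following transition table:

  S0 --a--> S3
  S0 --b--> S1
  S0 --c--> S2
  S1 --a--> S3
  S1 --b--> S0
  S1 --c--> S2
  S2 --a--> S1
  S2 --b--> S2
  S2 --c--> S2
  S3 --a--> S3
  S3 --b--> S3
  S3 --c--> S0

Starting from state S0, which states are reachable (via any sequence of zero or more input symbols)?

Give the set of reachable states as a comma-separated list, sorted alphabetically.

BFS from S0:
  visit S0: S0--a-->S3 (new), S0--b-->S1 (new), S0--c-->S2 (new)
  visit S3: S3--a-->S3 (seen), S3--b-->S3 (seen), S3--c-->S0 (seen)
  visit S1: S1--a-->S3 (seen), S1--b-->S0 (seen), S1--c-->S2 (seen)
  visit S2: S2--a-->S1 (seen), S2--b-->S2 (seen), S2--c-->S2 (seen)

Answer: S0, S1, S2, S3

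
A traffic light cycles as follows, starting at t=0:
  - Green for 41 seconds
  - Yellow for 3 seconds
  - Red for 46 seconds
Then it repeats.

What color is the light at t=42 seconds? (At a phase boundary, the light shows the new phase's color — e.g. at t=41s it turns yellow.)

Cycle length = 41 + 3 + 46 = 90s
t = 42, phase_t = 42 mod 90 = 42
41 <= 42 < 44 (yellow end) → YELLOW

Answer: yellow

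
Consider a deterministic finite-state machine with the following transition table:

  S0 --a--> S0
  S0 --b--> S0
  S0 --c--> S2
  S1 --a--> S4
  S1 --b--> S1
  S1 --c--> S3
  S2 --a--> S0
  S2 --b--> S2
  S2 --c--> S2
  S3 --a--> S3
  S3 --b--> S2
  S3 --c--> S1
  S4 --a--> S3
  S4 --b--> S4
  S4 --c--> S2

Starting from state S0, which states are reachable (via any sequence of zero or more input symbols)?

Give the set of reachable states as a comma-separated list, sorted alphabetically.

BFS from S0:
  visit S0: S0--a-->S0 (seen), S0--b-->S0 (seen), S0--c-->S2 (new)
  visit S2: S2--a-->S0 (seen), S2--b-->S2 (seen), S2--c-->S2 (seen)

Answer: S0, S2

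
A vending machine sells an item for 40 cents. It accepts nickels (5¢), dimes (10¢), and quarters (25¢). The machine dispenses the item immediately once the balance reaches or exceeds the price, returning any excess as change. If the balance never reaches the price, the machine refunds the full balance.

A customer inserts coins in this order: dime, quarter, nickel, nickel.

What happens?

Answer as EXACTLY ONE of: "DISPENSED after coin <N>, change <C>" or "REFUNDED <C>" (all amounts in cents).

Price: 40¢
Coin 1 (dime, 10¢): balance = 10¢
Coin 2 (quarter, 25¢): balance = 35¢
Coin 3 (nickel, 5¢): balance = 40¢
  → balance >= price → DISPENSE, change = 40 - 40 = 0¢

Answer: DISPENSED after coin 3, change 0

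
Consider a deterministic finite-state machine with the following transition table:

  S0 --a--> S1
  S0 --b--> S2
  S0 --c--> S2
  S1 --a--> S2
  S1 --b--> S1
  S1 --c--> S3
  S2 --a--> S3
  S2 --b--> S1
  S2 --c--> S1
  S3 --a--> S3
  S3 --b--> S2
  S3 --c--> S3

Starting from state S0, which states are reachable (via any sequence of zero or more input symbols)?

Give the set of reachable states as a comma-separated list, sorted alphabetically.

Answer: S0, S1, S2, S3

Derivation:
BFS from S0:
  visit S0: S0--a-->S1 (new), S0--b-->S2 (new), S0--c-->S2 (seen)
  visit S1: S1--a-->S2 (seen), S1--b-->S1 (seen), S1--c-->S3 (new)
  visit S2: S2--a-->S3 (seen), S2--b-->S1 (seen), S2--c-->S1 (seen)
  visit S3: S3--a-->S3 (seen), S3--b-->S2 (seen), S3--c-->S3 (seen)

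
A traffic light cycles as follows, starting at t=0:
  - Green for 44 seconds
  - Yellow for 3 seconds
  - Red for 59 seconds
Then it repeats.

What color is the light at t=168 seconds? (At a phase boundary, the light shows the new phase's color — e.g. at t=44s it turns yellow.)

Cycle length = 44 + 3 + 59 = 106s
t = 168, phase_t = 168 mod 106 = 62
62 >= 47 → RED

Answer: red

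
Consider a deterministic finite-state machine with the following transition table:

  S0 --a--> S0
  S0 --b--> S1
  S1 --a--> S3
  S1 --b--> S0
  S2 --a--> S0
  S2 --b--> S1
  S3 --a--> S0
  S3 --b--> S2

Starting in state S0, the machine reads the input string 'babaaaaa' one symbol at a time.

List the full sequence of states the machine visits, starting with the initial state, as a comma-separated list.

Answer: S0, S1, S3, S2, S0, S0, S0, S0, S0

Derivation:
Start: S0
  read 'b': S0 --b--> S1
  read 'a': S1 --a--> S3
  read 'b': S3 --b--> S2
  read 'a': S2 --a--> S0
  read 'a': S0 --a--> S0
  read 'a': S0 --a--> S0
  read 'a': S0 --a--> S0
  read 'a': S0 --a--> S0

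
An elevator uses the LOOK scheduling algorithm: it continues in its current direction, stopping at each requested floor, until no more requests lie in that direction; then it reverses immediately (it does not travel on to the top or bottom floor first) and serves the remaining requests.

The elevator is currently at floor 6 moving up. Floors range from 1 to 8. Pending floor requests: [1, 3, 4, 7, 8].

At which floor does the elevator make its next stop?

Current floor: 6, direction: up
Requests above: [7, 8]
Requests below: [1, 3, 4]
Moving up and requests lie above → nearest above is min([7, 8]) = 7

Answer: 7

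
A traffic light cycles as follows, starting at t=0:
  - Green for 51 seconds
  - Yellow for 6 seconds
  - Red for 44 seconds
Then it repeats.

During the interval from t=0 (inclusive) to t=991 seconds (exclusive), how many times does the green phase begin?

Cycle = 51+6+44 = 101s
green phase starts at t = k*101 + 0 for k=0,1,2,...
Need k*101+0 < 991 → k < 9.812
k ∈ {0, ..., 9} → 10 starts

Answer: 10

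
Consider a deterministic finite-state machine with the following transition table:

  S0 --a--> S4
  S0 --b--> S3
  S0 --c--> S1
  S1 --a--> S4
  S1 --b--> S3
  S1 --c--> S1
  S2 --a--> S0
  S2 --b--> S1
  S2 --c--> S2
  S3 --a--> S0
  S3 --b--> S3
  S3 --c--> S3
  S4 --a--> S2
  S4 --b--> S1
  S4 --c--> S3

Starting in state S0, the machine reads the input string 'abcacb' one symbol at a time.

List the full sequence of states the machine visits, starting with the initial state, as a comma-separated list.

Start: S0
  read 'a': S0 --a--> S4
  read 'b': S4 --b--> S1
  read 'c': S1 --c--> S1
  read 'a': S1 --a--> S4
  read 'c': S4 --c--> S3
  read 'b': S3 --b--> S3

Answer: S0, S4, S1, S1, S4, S3, S3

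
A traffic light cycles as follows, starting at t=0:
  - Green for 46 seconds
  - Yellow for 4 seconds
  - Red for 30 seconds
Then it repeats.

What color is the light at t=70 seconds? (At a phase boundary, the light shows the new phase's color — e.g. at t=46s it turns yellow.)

Answer: red

Derivation:
Cycle length = 46 + 4 + 30 = 80s
t = 70, phase_t = 70 mod 80 = 70
70 >= 50 → RED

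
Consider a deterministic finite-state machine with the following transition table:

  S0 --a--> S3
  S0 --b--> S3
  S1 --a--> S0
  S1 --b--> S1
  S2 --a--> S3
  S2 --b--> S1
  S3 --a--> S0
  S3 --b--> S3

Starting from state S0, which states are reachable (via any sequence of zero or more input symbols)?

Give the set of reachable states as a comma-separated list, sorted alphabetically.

BFS from S0:
  visit S0: S0--a-->S3 (new), S0--b-->S3 (seen)
  visit S3: S3--a-->S0 (seen), S3--b-->S3 (seen)

Answer: S0, S3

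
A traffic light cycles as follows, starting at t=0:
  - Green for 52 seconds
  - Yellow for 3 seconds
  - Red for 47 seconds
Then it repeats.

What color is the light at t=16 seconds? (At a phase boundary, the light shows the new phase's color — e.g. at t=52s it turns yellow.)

Cycle length = 52 + 3 + 47 = 102s
t = 16, phase_t = 16 mod 102 = 16
16 < 52 (green end) → GREEN

Answer: green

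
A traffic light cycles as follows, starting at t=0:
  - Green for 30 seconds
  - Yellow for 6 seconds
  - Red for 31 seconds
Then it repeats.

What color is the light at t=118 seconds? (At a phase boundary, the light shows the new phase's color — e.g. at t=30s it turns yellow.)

Cycle length = 30 + 6 + 31 = 67s
t = 118, phase_t = 118 mod 67 = 51
51 >= 36 → RED

Answer: red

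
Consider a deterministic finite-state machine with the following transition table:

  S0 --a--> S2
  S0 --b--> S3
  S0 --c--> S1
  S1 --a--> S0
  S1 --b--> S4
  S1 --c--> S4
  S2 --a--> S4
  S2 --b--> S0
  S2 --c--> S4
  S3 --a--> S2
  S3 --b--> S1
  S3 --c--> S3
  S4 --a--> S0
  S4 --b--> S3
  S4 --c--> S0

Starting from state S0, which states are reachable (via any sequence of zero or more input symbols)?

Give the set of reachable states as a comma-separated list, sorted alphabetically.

Answer: S0, S1, S2, S3, S4

Derivation:
BFS from S0:
  visit S0: S0--a-->S2 (new), S0--b-->S3 (new), S0--c-->S1 (new)
  visit S2: S2--a-->S4 (new), S2--b-->S0 (seen), S2--c-->S4 (seen)
  visit S3: S3--a-->S2 (seen), S3--b-->S1 (seen), S3--c-->S3 (seen)
  visit S1: S1--a-->S0 (seen), S1--b-->S4 (seen), S1--c-->S4 (seen)
  visit S4: S4--a-->S0 (seen), S4--b-->S3 (seen), S4--c-->S0 (seen)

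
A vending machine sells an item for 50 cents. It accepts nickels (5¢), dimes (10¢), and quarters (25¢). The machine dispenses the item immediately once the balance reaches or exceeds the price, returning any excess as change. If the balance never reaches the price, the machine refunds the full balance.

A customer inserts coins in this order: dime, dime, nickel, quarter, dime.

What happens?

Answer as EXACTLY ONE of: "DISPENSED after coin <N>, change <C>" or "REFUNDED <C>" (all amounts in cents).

Price: 50¢
Coin 1 (dime, 10¢): balance = 10¢
Coin 2 (dime, 10¢): balance = 20¢
Coin 3 (nickel, 5¢): balance = 25¢
Coin 4 (quarter, 25¢): balance = 50¢
  → balance >= price → DISPENSE, change = 50 - 50 = 0¢

Answer: DISPENSED after coin 4, change 0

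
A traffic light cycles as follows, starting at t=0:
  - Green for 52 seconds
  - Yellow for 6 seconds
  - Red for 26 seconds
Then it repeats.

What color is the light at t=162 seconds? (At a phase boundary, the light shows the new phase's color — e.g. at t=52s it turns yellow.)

Answer: red

Derivation:
Cycle length = 52 + 6 + 26 = 84s
t = 162, phase_t = 162 mod 84 = 78
78 >= 58 → RED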